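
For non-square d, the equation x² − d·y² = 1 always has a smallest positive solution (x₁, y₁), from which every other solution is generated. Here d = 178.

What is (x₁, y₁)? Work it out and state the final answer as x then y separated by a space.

√178 = [13; 2,1,12,1,2,26, …], period ℓ=6 (even) → k=5
i=0: a=13 ⇒ p=13, q=1
…
i=3: a=12 ⇒ p=507, q=38
i=4: a=1 ⇒ p=547, q=41
i=5: a=2 ⇒ p=1601, q=120
→ (1601, 120).  Check: 1601²=2563201, 178·120²=2563200, difference 1.

1601 120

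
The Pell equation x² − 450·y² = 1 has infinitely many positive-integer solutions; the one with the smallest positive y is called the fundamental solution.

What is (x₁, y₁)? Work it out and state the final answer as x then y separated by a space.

19601 924

d=450: √d = [21; 4,1,2,4,2,1,4,42] (ℓ=8, even), read p_7/q_7
i=0: a=21 ⇒ p=21, q=1
i=1: a=4 ⇒ p=85, q=4
i=2: a=1 ⇒ p=106, q=5
i=3: a=2 ⇒ p=297, q=14
i=4: a=4 ⇒ p=1294, q=61
i=5: a=2 ⇒ p=2885, q=136
i=6: a=1 ⇒ p=4179, q=197
i=7: a=4 ⇒ p=19601, q=924
→ (19601, 924).  Check: 19601²=384199201, 450·924²=384199200, difference 1.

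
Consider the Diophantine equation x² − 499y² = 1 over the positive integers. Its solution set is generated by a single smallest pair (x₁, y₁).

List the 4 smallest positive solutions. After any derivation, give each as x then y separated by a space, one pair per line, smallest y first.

√499 → a₀=22, period (2,1,21,1,2,44); ℓ=6 even so k=5
step 0: (22, 1)  from 22·(1,0) + (0,1)
step 1: (45, 2)  from 2·(22,1) + (1,0)
step 2: (67, 3)  from 1·(45,2) + (22,1)
step 3: (1452, 65)  from 21·(67,3) + (45,2)
step 4: (1519, 68)  from 1·(1452,65) + (67,3)
step 5: (4490, 201)  from 2·(1519,68) + (1452,65)
fundamental: x₁=4490, y₁=201  (since 20160100 − 499·40401 = 1)
(4490+201√499)^2 = 40320199 + 1804980√499
(4490+201√499)^3 = 362075382530 + 16208720199√499
(4490+201√499)^4 = 3251436894799201 + 145554305582040√499

4490 201
40320199 1804980
362075382530 16208720199
3251436894799201 145554305582040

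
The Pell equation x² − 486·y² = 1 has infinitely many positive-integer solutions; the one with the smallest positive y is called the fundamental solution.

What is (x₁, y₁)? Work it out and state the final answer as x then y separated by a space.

√486 = [22; 22,44, …], period ℓ=2 (even) → k=1
a_0=22:  p_0=22·1+0=22,  q_0=22·0+1=1
a_1=22:  p_1=22·22+1=485,  q_1=22·1+0=22
fundamental: x₁=485, y₁=22  (since 235225 − 486·484 = 1)

485 22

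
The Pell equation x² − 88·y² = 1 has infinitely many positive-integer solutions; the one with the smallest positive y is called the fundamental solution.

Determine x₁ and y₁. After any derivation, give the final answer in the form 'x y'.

197 21

√88 = [9; 2,1,1,1,2,18, …], period ℓ=6 (even) → k=5
i=0: a=9 ⇒ p=9, q=1
…
i=2: a=1 ⇒ p=28, q=3
i=3: a=1 ⇒ p=47, q=5
i=4: a=1 ⇒ p=75, q=8
i=5: a=2 ⇒ p=197, q=21
(x₁, y₁) = (197, 21);  197² − 88·21² = 1 ✓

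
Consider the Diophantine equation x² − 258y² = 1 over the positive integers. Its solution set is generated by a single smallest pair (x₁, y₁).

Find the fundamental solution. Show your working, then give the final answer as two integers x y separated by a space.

257 16

[16; 16,32] for √258; ℓ=2 ⇒ convergent index 1
i=0: a=16 ⇒ p=16, q=1
i=1: a=16 ⇒ p=257, q=16
fundamental: x₁=257, y₁=16  (since 66049 − 258·256 = 1)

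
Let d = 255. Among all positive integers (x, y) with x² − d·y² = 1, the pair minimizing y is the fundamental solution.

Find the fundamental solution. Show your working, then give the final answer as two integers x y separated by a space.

16 1

√255 → a₀=15, period (1,30); ℓ=2 even so k=1
step 0: (15, 1)  from 15·(1,0) + (0,1)
step 1: (16, 1)  from 1·(15,1) + (1,0)
(x₁, y₁) = (16, 1);  16² − 255·1² = 1 ✓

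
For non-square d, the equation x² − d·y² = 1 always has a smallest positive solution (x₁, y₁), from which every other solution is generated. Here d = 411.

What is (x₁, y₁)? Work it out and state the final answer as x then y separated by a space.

√411 → a₀=20, period (3,1,1,1,19,1,1,1,3,40); ℓ=10 even so k=9
k=0  a_k=20  p_k/q_k = 20/1
…
k=7  a_k=1  p_k/q_k = 8981/443
k=8  a_k=1  p_k/q_k = 13583/670
k=9  a_k=3  p_k/q_k = 49730/2453
→ (49730, 2453).  Check: 49730²=2473072900, 411·2453²=2473072899, difference 1.

49730 2453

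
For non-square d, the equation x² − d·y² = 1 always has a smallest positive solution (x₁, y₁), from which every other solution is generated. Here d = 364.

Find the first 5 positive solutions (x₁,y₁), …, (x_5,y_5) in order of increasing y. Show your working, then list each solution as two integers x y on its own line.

4954951 259710
49103078824801 2573700648420
486606699052048124551 25505121203178395130
4822224700149240710505379201 252753251621617410554928840
47787774200457874208819626306623751 2504759953751544114971907242978550

√364 = [19; 12,1,2,3,1,8,1,3,2,1,12,38, …], period ℓ=12 (even) → k=11
step 0: (19, 1)  from 19·(1,0) + (0,1)
step 1: (229, 12)  from 12·(19,1) + (1,0)
step 2: (248, 13)  from 1·(229,12) + (19,1)
step 3: (725, 38)  from 2·(248,13) + (229,12)
step 4: (2423, 127)  from 3·(725,38) + (248,13)
step 5: (3148, 165)  from 1·(2423,127) + (725,38)
step 6: (27607, 1447)  from 8·(3148,165) + (2423,127)
step 7: (30755, 1612)  from 1·(27607,1447) + (3148,165)
step 8: (119872, 6283)  from 3·(30755,1612) + (27607,1447)
…
step 10: (390371, 20461)  from 1·(270499,14178) + (119872,6283)
step 11: (4954951, 259710)  from 12·(390371,20461) + (270499,14178)
fundamental: x₁=4954951, y₁=259710  (since 24551539412401 − 364·67449284100 = 1)
(4954951+259710√364)^2 = 49103078824801 + 2573700648420√364
(4954951+259710√364)^3 = 486606699052048124551 + 25505121203178395130√364
(4954951+259710√364)^4 = 4822224700149240710505379201 + 252753251621617410554928840√364
(4954951+259710√364)^5 = 47787774200457874208819626306623751 + 2504759953751544114971907242978550√364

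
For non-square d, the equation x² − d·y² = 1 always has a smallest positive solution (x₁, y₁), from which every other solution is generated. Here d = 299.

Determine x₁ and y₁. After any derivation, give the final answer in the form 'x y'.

√299 = [17; 3,2,3,34, …], period ℓ=4 (even) → k=3
step 0: (17, 1)  from 17·(1,0) + (0,1)
…
step 2: (121, 7)  from 2·(52,3) + (17,1)
step 3: (415, 24)  from 3·(121,7) + (52,3)
fundamental: x₁=415, y₁=24  (since 172225 − 299·576 = 1)

415 24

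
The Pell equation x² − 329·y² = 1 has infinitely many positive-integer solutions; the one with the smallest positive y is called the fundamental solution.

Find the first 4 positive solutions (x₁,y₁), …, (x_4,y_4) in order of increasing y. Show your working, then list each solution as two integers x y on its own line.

√329 = [18; 7,4,2,1,1,4,1,1,2,4,7,36, …], period ℓ=12 (even) → k=11
i=0: a=18 ⇒ p=18, q=1
i=1: a=7 ⇒ p=127, q=7
i=2: a=4 ⇒ p=526, q=29
…
i=4: a=1 ⇒ p=1705, q=94
i=5: a=1 ⇒ p=2884, q=159
i=6: a=4 ⇒ p=13241, q=730
i=7: a=1 ⇒ p=16125, q=889
…
i=9: a=2 ⇒ p=74857, q=4127
i=10: a=4 ⇒ p=328794, q=18127
i=11: a=7 ⇒ p=2376415, q=131016
fundamental: x₁=2376415, y₁=131016  (since 5647348252225 − 329·17165192256 = 1)
k=2:  x_2 = 2376415·2376415+329·131016·131016 = 11294696504449,  y_2 = 2376415·131016+131016·2376415 = 622696775280
k=3:  x_3 = 2376415·11294696504449+329·131016·622696775280 = 53681772387237964255,  y_3 = 2376415·622696775280+131016·11294696504449 = 2959571914453911384
k=4:  x_4 = 2376415·53681772387237964255+329·131016·2959571914453911384 = 255140338255224918953587201,  y_4 = 2376415·2959571914453911384+131016·53681772387237964255 = 14066342182173360946441440

2376415 131016
11294696504449 622696775280
53681772387237964255 2959571914453911384
255140338255224918953587201 14066342182173360946441440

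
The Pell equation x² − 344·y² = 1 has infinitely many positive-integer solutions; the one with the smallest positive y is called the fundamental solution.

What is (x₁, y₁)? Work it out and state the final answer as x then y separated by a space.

√344 = [18; 1,1,4,1,3,1,4,1,1,36, …], period ℓ=10 (even) → k=9
a_0=18:  p_0=18·1+0=18,  q_0=18·0+1=1
a_1=1:  p_1=1·18+1=19,  q_1=1·1+0=1
…
a_3=4:  p_3=4·37+19=167,  q_3=4·2+1=9
a_4=1:  p_4=1·167+37=204,  q_4=1·9+2=11
…
a_6=1:  p_6=1·779+204=983,  q_6=1·42+11=53
…
a_8=1:  p_8=1·4711+983=5694,  q_8=1·254+53=307
a_9=1:  p_9=1·5694+4711=10405,  q_9=1·307+254=561
(x₁, y₁) = (10405, 561);  10405² − 344·561² = 1 ✓

10405 561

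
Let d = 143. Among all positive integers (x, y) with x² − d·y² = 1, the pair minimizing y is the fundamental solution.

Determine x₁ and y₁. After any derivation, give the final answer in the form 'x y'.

12 1

d=143: √d = [11; 1,22] (ℓ=2, even), read p_1/q_1
step 0: (11, 1)  from 11·(1,0) + (0,1)
step 1: (12, 1)  from 1·(11,1) + (1,0)
fundamental: x₁=12, y₁=1  (since 144 − 143·1 = 1)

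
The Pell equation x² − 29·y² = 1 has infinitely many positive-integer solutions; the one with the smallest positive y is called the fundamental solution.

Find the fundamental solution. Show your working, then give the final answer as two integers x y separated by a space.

9801 1820

[5; 2,1,1,2,10] for √29; ℓ=5 ⇒ convergent index 9
step 0: (5, 1)  from 5·(1,0) + (0,1)
…
step 6: (1524, 283)  from 2·(727,135) + (70,13)
…
step 8: (3775, 701)  from 1·(2251,418) + (1524,283)
step 9: (9801, 1820)  from 2·(3775,701) + (2251,418)
(x₁, y₁) = (9801, 1820);  9801² − 29·1820² = 1 ✓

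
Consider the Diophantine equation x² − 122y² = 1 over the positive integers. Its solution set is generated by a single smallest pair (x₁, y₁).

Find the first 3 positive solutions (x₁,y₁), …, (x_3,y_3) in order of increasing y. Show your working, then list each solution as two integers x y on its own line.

243 22
118097 10692
57394899 5196290

[11; 22] for √122; ℓ=1 ⇒ convergent index 1
k=0  a_k=11  p_k/q_k = 11/1
k=1  a_k=22  p_k/q_k = 243/22
(x₁, y₁) = (243, 22);  243² − 122·22² = 1 ✓
k=2:  x_2 = 243·243+122·22·22 = 118097,  y_2 = 243·22+22·243 = 10692
k=3:  x_3 = 243·118097+122·22·10692 = 57394899,  y_3 = 243·10692+22·118097 = 5196290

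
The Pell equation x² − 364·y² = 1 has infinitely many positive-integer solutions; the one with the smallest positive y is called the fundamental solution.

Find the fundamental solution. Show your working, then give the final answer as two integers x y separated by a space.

4954951 259710

d=364: √d = [19; 12,1,2,3,1,8,1,3,2,1,12,38] (ℓ=12, even), read p_11/q_11
step 0: (19, 1)  from 19·(1,0) + (0,1)
…
step 4: (2423, 127)  from 3·(725,38) + (248,13)
…
step 8: (119872, 6283)  from 3·(30755,1612) + (27607,1447)
…
step 10: (390371, 20461)  from 1·(270499,14178) + (119872,6283)
step 11: (4954951, 259710)  from 12·(390371,20461) + (270499,14178)
(x₁, y₁) = (4954951, 259710);  4954951² − 364·259710² = 1 ✓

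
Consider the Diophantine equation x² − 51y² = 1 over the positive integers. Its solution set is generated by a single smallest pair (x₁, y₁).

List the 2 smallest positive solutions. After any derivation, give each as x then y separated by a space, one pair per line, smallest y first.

50 7
4999 700

[7; 7,14] for √51; ℓ=2 ⇒ convergent index 1
k=0  a_k=7  p_k/q_k = 7/1
k=1  a_k=7  p_k/q_k = 50/7
fundamental: x₁=50, y₁=7  (since 2500 − 51·49 = 1)
n=2: (50,7)∘(50,7) = (50·50+51·7·7, 50·7+7·50) = (4999,700)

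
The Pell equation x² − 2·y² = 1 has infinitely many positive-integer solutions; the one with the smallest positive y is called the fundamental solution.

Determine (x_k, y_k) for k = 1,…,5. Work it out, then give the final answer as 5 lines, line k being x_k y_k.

√2 → a₀=1, period (2); ℓ=1 odd so k=1
a_0=1:  p_0=1·1+0=1,  q_0=1·0+1=1
a_1=2:  p_1=2·1+1=3,  q_1=2·1+0=2
(x₁, y₁) = (3, 2);  3² − 2·2² = 1 ✓
(3+2√2)^2 = 17 + 12√2
(3+2√2)^3 = 99 + 70√2
(3+2√2)^4 = 577 + 408√2
(3+2√2)^5 = 3363 + 2378√2

3 2
17 12
99 70
577 408
3363 2378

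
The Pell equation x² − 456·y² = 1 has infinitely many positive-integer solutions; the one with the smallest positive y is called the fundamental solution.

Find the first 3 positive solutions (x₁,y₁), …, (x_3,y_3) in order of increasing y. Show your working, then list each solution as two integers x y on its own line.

1025 48
2101249 98400
4307559425 201719952

√456 = [21; 2,1,4,1,2,42, …], period ℓ=6 (even) → k=5
a_0=21:  p_0=21·1+0=21,  q_0=21·0+1=1
a_1=2:  p_1=2·21+1=43,  q_1=2·1+0=2
…
a_4=1:  p_4=1·299+64=363,  q_4=1·14+3=17
a_5=2:  p_5=2·363+299=1025,  q_5=2·17+14=48
→ (1025, 48).  Check: 1025²=1050625, 456·48²=1050624, difference 1.
(x_2, y_2) = (1025·1025 + 456·48·48, 1025·48 + 48·1025) = (2101249, 98400)
(x_3, y_3) = (1025·2101249 + 456·48·98400, 1025·98400 + 48·2101249) = (4307559425, 201719952)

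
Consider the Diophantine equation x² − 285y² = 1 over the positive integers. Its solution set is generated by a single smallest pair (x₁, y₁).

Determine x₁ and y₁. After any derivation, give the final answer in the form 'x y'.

√285 → a₀=16, period (1,7,2,7,1,32); ℓ=6 even so k=5
a_0=16:  p_0=16·1+0=16,  q_0=16·0+1=1
…
a_4=7:  p_4=7·287+135=2144,  q_4=7·17+8=127
a_5=1:  p_5=1·2144+287=2431,  q_5=1·127+17=144
fundamental: x₁=2431, y₁=144  (since 5909761 − 285·20736 = 1)

2431 144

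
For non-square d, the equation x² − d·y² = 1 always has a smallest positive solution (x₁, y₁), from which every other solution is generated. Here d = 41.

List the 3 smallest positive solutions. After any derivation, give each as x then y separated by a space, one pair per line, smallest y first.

2049 320
8396801 1311360
34410088449 5373952960

√41 = [6; 2,2,12, …], period ℓ=3 (odd) → k=5
step 0: (6, 1)  from 6·(1,0) + (0,1)
…
step 2: (32, 5)  from 2·(13,2) + (6,1)
step 3: (397, 62)  from 12·(32,5) + (13,2)
step 4: (826, 129)  from 2·(397,62) + (32,5)
step 5: (2049, 320)  from 2·(826,129) + (397,62)
fundamental: x₁=2049, y₁=320  (since 4198401 − 41·102400 = 1)
(2049+320√41)^2 = 8396801 + 1311360√41
(2049+320√41)^3 = 34410088449 + 5373952960√41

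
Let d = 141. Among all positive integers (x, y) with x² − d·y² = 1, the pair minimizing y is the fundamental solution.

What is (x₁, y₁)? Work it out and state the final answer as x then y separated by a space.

[11; 1,6,1,22] for √141; ℓ=4 ⇒ convergent index 3
a_0=11:  p_0=11·1+0=11,  q_0=11·0+1=1
…
a_2=6:  p_2=6·12+11=83,  q_2=6·1+1=7
a_3=1:  p_3=1·83+12=95,  q_3=1·7+1=8
→ (95, 8).  Check: 95²=9025, 141·8²=9024, difference 1.

95 8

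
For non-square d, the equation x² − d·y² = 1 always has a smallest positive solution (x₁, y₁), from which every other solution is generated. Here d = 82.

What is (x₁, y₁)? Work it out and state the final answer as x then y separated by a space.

163 18

d=82: √d = [9; 18] (ℓ=1, odd), read p_1/q_1
i=0: a=9 ⇒ p=9, q=1
i=1: a=18 ⇒ p=163, q=18
→ (163, 18).  Check: 163²=26569, 82·18²=26568, difference 1.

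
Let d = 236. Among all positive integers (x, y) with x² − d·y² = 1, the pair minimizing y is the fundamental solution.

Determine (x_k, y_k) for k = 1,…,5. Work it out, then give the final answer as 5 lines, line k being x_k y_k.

561799 36570
631236232801 41089978860
709255768702176199 46168618067101710
796918363201596536611201 51874966922918257173720
895415879055878209574570044999 58286609084610939305810342850

[15; 2,1,3,5,1,6,1,5,3,1,2,30] for √236; ℓ=12 ⇒ convergent index 11
k=0  a_k=15  p_k/q_k = 15/1
…
k=3  a_k=3  p_k/q_k = 169/11
…
k=8  a_k=5  p_k/q_k = 48806/3177
k=9  a_k=3  p_k/q_k = 154729/10072
k=10  a_k=1  p_k/q_k = 203535/13249
k=11  a_k=2  p_k/q_k = 561799/36570
→ (561799, 36570).  Check: 561799²=315618116401, 236·36570²=315618116400, difference 1.
n=2: (561799,36570)∘(561799,36570) = (561799·561799+236·36570·36570, 561799·36570+36570·561799) = (631236232801,41089978860)
n=3: (631236232801,41089978860)∘(561799,36570) = (561799·631236232801+236·36570·41089978860, 561799·41089978860+36570·631236232801) = (709255768702176199,46168618067101710)
n=4: (709255768702176199,46168618067101710)∘(561799,36570) = (561799·709255768702176199+236·36570·46168618067101710, 561799·46168618067101710+36570·709255768702176199) = (796918363201596536611201,51874966922918257173720)
n=5: (796918363201596536611201,51874966922918257173720)∘(561799,36570) = (561799·796918363201596536611201+236·36570·51874966922918257173720, 561799·51874966922918257173720+36570·796918363201596536611201) = (895415879055878209574570044999,58286609084610939305810342850)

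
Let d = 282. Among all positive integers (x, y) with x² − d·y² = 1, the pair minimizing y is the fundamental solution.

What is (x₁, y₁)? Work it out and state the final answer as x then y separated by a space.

[16; 1,3,1,4,1,3,1,32] for √282; ℓ=8 ⇒ convergent index 7
step 0: (16, 1)  from 16·(1,0) + (0,1)
step 1: (17, 1)  from 1·(16,1) + (1,0)
step 2: (67, 4)  from 3·(17,1) + (16,1)
step 3: (84, 5)  from 1·(67,4) + (17,1)
step 4: (403, 24)  from 4·(84,5) + (67,4)
step 5: (487, 29)  from 1·(403,24) + (84,5)
step 6: (1864, 111)  from 3·(487,29) + (403,24)
step 7: (2351, 140)  from 1·(1864,111) + (487,29)
→ (2351, 140).  Check: 2351²=5527201, 282·140²=5527200, difference 1.

2351 140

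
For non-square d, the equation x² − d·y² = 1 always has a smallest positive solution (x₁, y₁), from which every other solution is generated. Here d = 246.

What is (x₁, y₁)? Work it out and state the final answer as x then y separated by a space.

88805 5662

d=246: √d = [15; 1,2,5,1,14,1,5,2,1,30] (ℓ=10, even), read p_9/q_9
a_0=15:  p_0=15·1+0=15,  q_0=15·0+1=1
a_1=1:  p_1=1·15+1=16,  q_1=1·1+0=1
…
a_6=1:  p_6=1·4423+298=4721,  q_6=1·282+19=301
…
a_8=2:  p_8=2·28028+4721=60777,  q_8=2·1787+301=3875
a_9=1:  p_9=1·60777+28028=88805,  q_9=1·3875+1787=5662
fundamental: x₁=88805, y₁=5662  (since 7886328025 − 246·32058244 = 1)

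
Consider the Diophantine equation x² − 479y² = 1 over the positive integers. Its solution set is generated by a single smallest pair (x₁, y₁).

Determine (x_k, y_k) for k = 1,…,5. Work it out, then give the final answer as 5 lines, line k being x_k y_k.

√479 → a₀=21, period (1,7,1,3,2,21,2,3,1,7,1,42); ℓ=12 even so k=11
a_0=21:  p_0=21·1+0=21,  q_0=21·0+1=1
a_1=1:  p_1=1·21+1=22,  q_1=1·1+0=1
a_2=7:  p_2=7·22+21=175,  q_2=7·1+1=8
a_3=1:  p_3=1·175+22=197,  q_3=1·8+1=9
a_4=3:  p_4=3·197+175=766,  q_4=3·9+8=35
…
a_6=21:  p_6=21·1729+766=37075,  q_6=21·79+35=1694
…
a_8=3:  p_8=3·75879+37075=264712,  q_8=3·3467+1694=12095
…
a_10=7:  p_10=7·340591+264712=2648849,  q_10=7·15562+12095=121029
a_11=1:  p_11=1·2648849+340591=2989440,  q_11=1·121029+15562=136591
fundamental: x₁=2989440, y₁=136591  (since 8936751513600 − 479·18657101281 = 1)
n=2: (2989440,136591)∘(2989440,136591) = (2989440·2989440+479·136591·136591, 2989440·136591+136591·2989440) = (17873503027199,816661198080)
n=3: (17873503027199,816661198080)∘(2989440,136591) = (2989440·17873503027199+479·136591·816661198080, 2989440·816661198080+136591·17873503027199) = (106863529779256567680,4882719303976413809)
n=4: (106863529779256567680,4882719303976413809)∘(2989440,136591) = (2989440·106863529779256567680+479·136591·4882719303976413809, 2989440·4882719303976413809+136591·106863529779256567680) = (638924220926583633867571201,29193192792157684333155840)
n=5: (638924220926583633867571201,29193192792157684333155840)∘(2989440,136591) = (2989440·638924220926583633867571201+479·136591·29193192792157684333155840, 2989440·29193192792157684333155840+136591·638924220926583633867571201) = (3820051246013425493328364845667200,174542596521170852986514812245391)

2989440 136591
17873503027199 816661198080
106863529779256567680 4882719303976413809
638924220926583633867571201 29193192792157684333155840
3820051246013425493328364845667200 174542596521170852986514812245391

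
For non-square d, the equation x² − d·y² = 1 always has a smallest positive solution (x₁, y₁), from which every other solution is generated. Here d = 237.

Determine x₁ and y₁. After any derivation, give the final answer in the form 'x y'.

228151 14820

[15; 2,1,1,7,10,7,1,1,2,30] for √237; ℓ=10 ⇒ convergent index 9
k=0  a_k=15  p_k/q_k = 15/1
k=1  a_k=2  p_k/q_k = 31/2
k=2  a_k=1  p_k/q_k = 46/3
k=3  a_k=1  p_k/q_k = 77/5
k=4  a_k=7  p_k/q_k = 585/38
k=5  a_k=10  p_k/q_k = 5927/385
…
k=7  a_k=1  p_k/q_k = 48001/3118
k=8  a_k=1  p_k/q_k = 90075/5851
k=9  a_k=2  p_k/q_k = 228151/14820
→ (228151, 14820).  Check: 228151²=52052878801, 237·14820²=52052878800, difference 1.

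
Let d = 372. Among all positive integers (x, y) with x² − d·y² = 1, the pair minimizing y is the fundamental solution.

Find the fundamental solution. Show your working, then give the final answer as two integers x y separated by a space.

12151 630

√372 → a₀=19, period (3,2,12,2,3,38); ℓ=6 even so k=5
step 0: (19, 1)  from 19·(1,0) + (0,1)
…
step 3: (1678, 87)  from 12·(135,7) + (58,3)
step 4: (3491, 181)  from 2·(1678,87) + (135,7)
step 5: (12151, 630)  from 3·(3491,181) + (1678,87)
→ (12151, 630).  Check: 12151²=147646801, 372·630²=147646800, difference 1.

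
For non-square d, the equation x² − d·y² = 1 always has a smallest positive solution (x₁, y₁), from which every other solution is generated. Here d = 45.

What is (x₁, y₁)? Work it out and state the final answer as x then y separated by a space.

161 24

√45 = [6; 1,2,2,2,1,12, …], period ℓ=6 (even) → k=5
k=0  a_k=6  p_k/q_k = 6/1
…
k=3  a_k=2  p_k/q_k = 47/7
k=4  a_k=2  p_k/q_k = 114/17
k=5  a_k=1  p_k/q_k = 161/24
→ (161, 24).  Check: 161²=25921, 45·24²=25920, difference 1.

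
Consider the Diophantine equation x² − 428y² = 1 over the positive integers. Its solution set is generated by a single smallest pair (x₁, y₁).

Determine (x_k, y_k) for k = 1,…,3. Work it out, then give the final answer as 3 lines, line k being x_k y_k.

1850887 89466
6851565373537 331182912684
25362946559057703751 1225964295417811950

√428 → a₀=20, period (1,2,4,1,5,10,5,1,4,2,1,40); ℓ=12 even so k=11
k=0  a_k=20  p_k/q_k = 20/1
…
k=4  a_k=1  p_k/q_k = 331/16
k=5  a_k=5  p_k/q_k = 1924/93
k=6  a_k=10  p_k/q_k = 19571/946
k=7  a_k=5  p_k/q_k = 99779/4823
…
k=10  a_k=2  p_k/q_k = 1273708/61567
k=11  a_k=1  p_k/q_k = 1850887/89466
(x₁, y₁) = (1850887, 89466);  1850887² − 428·89466² = 1 ✓
k=2:  x_2 = 1850887·1850887+428·89466·89466 = 6851565373537,  y_2 = 1850887·89466+89466·1850887 = 331182912684
k=3:  x_3 = 1850887·6851565373537+428·89466·331182912684 = 25362946559057703751,  y_3 = 1850887·331182912684+89466·6851565373537 = 1225964295417811950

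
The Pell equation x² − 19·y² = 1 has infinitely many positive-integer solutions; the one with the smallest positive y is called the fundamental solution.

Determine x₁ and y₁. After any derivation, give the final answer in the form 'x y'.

[4; 2,1,3,1,2,8] for √19; ℓ=6 ⇒ convergent index 5
k=0  a_k=4  p_k/q_k = 4/1
k=1  a_k=2  p_k/q_k = 9/2
…
k=3  a_k=3  p_k/q_k = 48/11
k=4  a_k=1  p_k/q_k = 61/14
k=5  a_k=2  p_k/q_k = 170/39
fundamental: x₁=170, y₁=39  (since 28900 − 19·1521 = 1)

170 39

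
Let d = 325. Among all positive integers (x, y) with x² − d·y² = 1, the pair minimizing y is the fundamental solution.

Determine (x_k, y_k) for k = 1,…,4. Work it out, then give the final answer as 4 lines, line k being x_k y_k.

649 36
842401 46728
1093435849 60652908
1419278889601 78727427856

√325 → a₀=18, period (36); ℓ=1 odd so k=1
i=0: a=18 ⇒ p=18, q=1
i=1: a=36 ⇒ p=649, q=36
→ (649, 36).  Check: 649²=421201, 325·36²=421200, difference 1.
n=2: (649,36)∘(649,36) = (649·649+325·36·36, 649·36+36·649) = (842401,46728)
n=3: (842401,46728)∘(649,36) = (649·842401+325·36·46728, 649·46728+36·842401) = (1093435849,60652908)
n=4: (1093435849,60652908)∘(649,36) = (649·1093435849+325·36·60652908, 649·60652908+36·1093435849) = (1419278889601,78727427856)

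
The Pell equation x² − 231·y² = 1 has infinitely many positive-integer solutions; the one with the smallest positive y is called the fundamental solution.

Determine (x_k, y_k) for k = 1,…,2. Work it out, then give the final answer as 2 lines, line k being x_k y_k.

76 5
11551 760

[15; 5,30] for √231; ℓ=2 ⇒ convergent index 1
k=0  a_k=15  p_k/q_k = 15/1
k=1  a_k=5  p_k/q_k = 76/5
(x₁, y₁) = (76, 5);  76² − 231·5² = 1 ✓
(x_2, y_2) = (76·76 + 231·5·5, 76·5 + 5·76) = (11551, 760)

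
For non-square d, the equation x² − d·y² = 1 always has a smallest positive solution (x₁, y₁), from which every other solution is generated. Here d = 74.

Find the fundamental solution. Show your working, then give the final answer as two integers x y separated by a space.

3699 430

√74 → a₀=8, period (1,1,1,1,16); ℓ=5 odd so k=9
a_0=8:  p_0=8·1+0=8,  q_0=8·0+1=1
…
a_2=1:  p_2=1·9+8=17,  q_2=1·1+1=2
…
a_5=16:  p_5=16·43+26=714,  q_5=16·5+3=83
…
a_7=1:  p_7=1·757+714=1471,  q_7=1·88+83=171
a_8=1:  p_8=1·1471+757=2228,  q_8=1·171+88=259
a_9=1:  p_9=1·2228+1471=3699,  q_9=1·259+171=430
(x₁, y₁) = (3699, 430);  3699² − 74·430² = 1 ✓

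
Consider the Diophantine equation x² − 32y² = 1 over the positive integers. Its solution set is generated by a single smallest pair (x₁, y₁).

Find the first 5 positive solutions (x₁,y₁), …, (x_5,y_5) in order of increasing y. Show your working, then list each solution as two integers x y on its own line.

√32 = [5; 1,1,1,10, …], period ℓ=4 (even) → k=3
a_0=5:  p_0=5·1+0=5,  q_0=5·0+1=1
…
a_2=1:  p_2=1·6+5=11,  q_2=1·1+1=2
a_3=1:  p_3=1·11+6=17,  q_3=1·2+1=3
(x₁, y₁) = (17, 3);  17² − 32·3² = 1 ✓
n=2: (17,3)∘(17,3) = (17·17+32·3·3, 17·3+3·17) = (577,102)
n=3: (577,102)∘(17,3) = (17·577+32·3·102, 17·102+3·577) = (19601,3465)
n=4: (19601,3465)∘(17,3) = (17·19601+32·3·3465, 17·3465+3·19601) = (665857,117708)
n=5: (665857,117708)∘(17,3) = (17·665857+32·3·117708, 17·117708+3·665857) = (22619537,3998607)

17 3
577 102
19601 3465
665857 117708
22619537 3998607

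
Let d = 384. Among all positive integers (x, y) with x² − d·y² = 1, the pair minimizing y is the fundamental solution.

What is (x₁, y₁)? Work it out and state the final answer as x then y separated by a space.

4801 245

d=384: √d = [19; 1,1,2,9,2,1,1,38] (ℓ=8, even), read p_7/q_7
k=0  a_k=19  p_k/q_k = 19/1
k=1  a_k=1  p_k/q_k = 20/1
k=2  a_k=1  p_k/q_k = 39/2
k=3  a_k=2  p_k/q_k = 98/5
…
k=5  a_k=2  p_k/q_k = 1940/99
k=6  a_k=1  p_k/q_k = 2861/146
k=7  a_k=1  p_k/q_k = 4801/245
→ (4801, 245).  Check: 4801²=23049601, 384·245²=23049600, difference 1.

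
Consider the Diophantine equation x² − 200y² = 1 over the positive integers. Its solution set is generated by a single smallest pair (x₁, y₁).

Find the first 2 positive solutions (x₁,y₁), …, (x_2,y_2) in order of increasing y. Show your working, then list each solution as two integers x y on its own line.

√200 = [14; 7,28, …], period ℓ=2 (even) → k=1
i=0: a=14 ⇒ p=14, q=1
i=1: a=7 ⇒ p=99, q=7
fundamental: x₁=99, y₁=7  (since 9801 − 200·49 = 1)
n=2: (99,7)∘(99,7) = (99·99+200·7·7, 99·7+7·99) = (19601,1386)

99 7
19601 1386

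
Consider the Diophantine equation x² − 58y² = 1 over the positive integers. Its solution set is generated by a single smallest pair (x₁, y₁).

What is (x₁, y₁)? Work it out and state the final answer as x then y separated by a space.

19603 2574

[7; 1,1,1,1,1,1,14] for √58; ℓ=7 ⇒ convergent index 13
step 0: (7, 1)  from 7·(1,0) + (0,1)
step 1: (8, 1)  from 1·(7,1) + (1,0)
step 2: (15, 2)  from 1·(8,1) + (7,1)
step 3: (23, 3)  from 1·(15,2) + (8,1)
…
step 5: (61, 8)  from 1·(38,5) + (23,3)
step 6: (99, 13)  from 1·(61,8) + (38,5)
…
step 10: (4539, 596)  from 1·(2993,393) + (1546,203)
step 11: (7532, 989)  from 1·(4539,596) + (2993,393)
step 12: (12071, 1585)  from 1·(7532,989) + (4539,596)
step 13: (19603, 2574)  from 1·(12071,1585) + (7532,989)
→ (19603, 2574).  Check: 19603²=384277609, 58·2574²=384277608, difference 1.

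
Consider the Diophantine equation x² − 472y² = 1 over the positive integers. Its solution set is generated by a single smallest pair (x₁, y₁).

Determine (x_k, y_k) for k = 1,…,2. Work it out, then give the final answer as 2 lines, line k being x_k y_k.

306917 14127
188396089777 8671632918

√472 → a₀=21, period (1,2,1,1,1,…,2,1,42); ℓ=14 even so k=13
a_0=21:  p_0=21·1+0=21,  q_0=21·0+1=1
a_1=1:  p_1=1·21+1=22,  q_1=1·1+0=1
…
a_3=1:  p_3=1·65+22=87,  q_3=1·3+1=4
…
a_5=1:  p_5=1·152+87=239,  q_5=1·7+4=11
…
a_7=5:  p_7=5·1108+239=5779,  q_7=5·51+11=266
a_8=4:  p_8=4·5779+1108=24224,  q_8=4·266+51=1115
…
a_12=2:  p_12=2·84230+54227=222687,  q_12=2·3877+2496=10250
a_13=1:  p_13=1·222687+84230=306917,  q_13=1·10250+3877=14127
→ (306917, 14127).  Check: 306917²=94198044889, 472·14127²=94198044888, difference 1.
(x_2, y_2) = (306917·306917 + 472·14127·14127, 306917·14127 + 14127·306917) = (188396089777, 8671632918)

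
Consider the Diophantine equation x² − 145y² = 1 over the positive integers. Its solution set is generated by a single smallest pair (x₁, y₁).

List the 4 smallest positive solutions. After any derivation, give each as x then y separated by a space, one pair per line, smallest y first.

[12; 24] for √145; ℓ=1 ⇒ convergent index 1
a_0=12:  p_0=12·1+0=12,  q_0=12·0+1=1
a_1=24:  p_1=24·12+1=289,  q_1=24·1+0=24
(x₁, y₁) = (289, 24);  289² − 145·24² = 1 ✓
(x_2, y_2) = (289·289 + 145·24·24, 289·24 + 24·289) = (167041, 13872)
(x_3, y_3) = (289·167041 + 145·24·13872, 289·13872 + 24·167041) = (96549409, 8017992)
(x_4, y_4) = (289·96549409 + 145·24·8017992, 289·8017992 + 24·96549409) = (55805391361, 4634385504)

289 24
167041 13872
96549409 8017992
55805391361 4634385504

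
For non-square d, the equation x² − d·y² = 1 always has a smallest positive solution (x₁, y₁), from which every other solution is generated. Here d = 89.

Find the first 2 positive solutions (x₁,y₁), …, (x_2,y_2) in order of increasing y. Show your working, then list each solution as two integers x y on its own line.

[9; 2,3,3,2,18] for √89; ℓ=5 ⇒ convergent index 9
k=0  a_k=9  p_k/q_k = 9/1
…
k=2  a_k=3  p_k/q_k = 66/7
…
k=7  a_k=3  p_k/q_k = 66019/6998
k=8  a_k=3  p_k/q_k = 216991/23001
k=9  a_k=2  p_k/q_k = 500001/53000
→ (500001, 53000).  Check: 500001²=250001000001, 89·53000²=250001000000, difference 1.
n=2: (500001,53000)∘(500001,53000) = (500001·500001+89·53000·53000, 500001·53000+53000·500001) = (500002000001,53000106000)

500001 53000
500002000001 53000106000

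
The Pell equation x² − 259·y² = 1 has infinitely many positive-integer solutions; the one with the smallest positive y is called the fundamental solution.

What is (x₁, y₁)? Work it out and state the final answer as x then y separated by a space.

847225 52644

d=259: √d = [16; 10,1,2,3,4,3,2,1,10,32] (ℓ=10, even), read p_9/q_9
i=0: a=16 ⇒ p=16, q=1
i=1: a=10 ⇒ p=161, q=10
i=2: a=1 ⇒ p=177, q=11
…
i=5: a=4 ⇒ p=7403, q=460
…
i=7: a=2 ⇒ p=55265, q=3434
i=8: a=1 ⇒ p=79196, q=4921
i=9: a=10 ⇒ p=847225, q=52644
(x₁, y₁) = (847225, 52644);  847225² − 259·52644² = 1 ✓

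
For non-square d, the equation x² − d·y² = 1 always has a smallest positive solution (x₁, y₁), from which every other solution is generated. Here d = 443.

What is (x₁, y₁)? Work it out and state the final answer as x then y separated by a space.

d=443: √d = [21; 21,42] (ℓ=2, even), read p_1/q_1
a_0=21:  p_0=21·1+0=21,  q_0=21·0+1=1
a_1=21:  p_1=21·21+1=442,  q_1=21·1+0=21
(x₁, y₁) = (442, 21);  442² − 443·21² = 1 ✓

442 21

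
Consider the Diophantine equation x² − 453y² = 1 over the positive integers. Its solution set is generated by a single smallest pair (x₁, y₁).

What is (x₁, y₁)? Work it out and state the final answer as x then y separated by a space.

√453 → a₀=21, period (3,1,1,10,14,10,1,1,3,42); ℓ=10 even so k=9
a_0=21:  p_0=21·1+0=21,  q_0=21·0+1=1
…
a_6=10:  p_6=10·22199+1575=223565,  q_6=10·1043+74=10504
a_7=1:  p_7=1·223565+22199=245764,  q_7=1·10504+1043=11547
a_8=1:  p_8=1·245764+223565=469329,  q_8=1·11547+10504=22051
a_9=3:  p_9=3·469329+245764=1653751,  q_9=3·22051+11547=77700
fundamental: x₁=1653751, y₁=77700  (since 2734892370001 − 453·6037290000 = 1)

1653751 77700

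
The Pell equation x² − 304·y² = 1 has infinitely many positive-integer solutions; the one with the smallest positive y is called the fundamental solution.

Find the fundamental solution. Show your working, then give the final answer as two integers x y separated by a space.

57799 3315

[17; 2,3,2,1,1,1,1,1,2,3,2,34] for √304; ℓ=12 ⇒ convergent index 11
i=0: a=17 ⇒ p=17, q=1
…
i=3: a=2 ⇒ p=279, q=16
i=4: a=1 ⇒ p=401, q=23
i=5: a=1 ⇒ p=680, q=39
…
i=7: a=1 ⇒ p=1761, q=101
…
i=9: a=2 ⇒ p=7445, q=427
i=10: a=3 ⇒ p=25177, q=1444
i=11: a=2 ⇒ p=57799, q=3315
→ (57799, 3315).  Check: 57799²=3340724401, 304·3315²=3340724400, difference 1.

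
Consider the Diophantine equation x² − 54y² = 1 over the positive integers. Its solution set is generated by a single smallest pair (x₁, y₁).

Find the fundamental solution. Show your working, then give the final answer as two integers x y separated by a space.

485 66

√54 = [7; 2,1,6,1,2,14, …], period ℓ=6 (even) → k=5
a_0=7:  p_0=7·1+0=7,  q_0=7·0+1=1
…
a_4=1:  p_4=1·147+22=169,  q_4=1·20+3=23
a_5=2:  p_5=2·169+147=485,  q_5=2·23+20=66
fundamental: x₁=485, y₁=66  (since 235225 − 54·4356 = 1)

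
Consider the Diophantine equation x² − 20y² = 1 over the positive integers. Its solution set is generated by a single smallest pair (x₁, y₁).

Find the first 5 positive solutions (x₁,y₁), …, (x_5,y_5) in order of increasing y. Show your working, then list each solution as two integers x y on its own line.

9 2
161 36
2889 646
51841 11592
930249 208010

√20 = [4; 2,8, …], period ℓ=2 (even) → k=1
a_0=4:  p_0=4·1+0=4,  q_0=4·0+1=1
a_1=2:  p_1=2·4+1=9,  q_1=2·1+0=2
(x₁, y₁) = (9, 2);  9² − 20·2² = 1 ✓
(x_2, y_2) = (9·9 + 20·2·2, 9·2 + 2·9) = (161, 36)
(x_3, y_3) = (9·161 + 20·2·36, 9·36 + 2·161) = (2889, 646)
(x_4, y_4) = (9·2889 + 20·2·646, 9·646 + 2·2889) = (51841, 11592)
(x_5, y_5) = (9·51841 + 20·2·11592, 9·11592 + 2·51841) = (930249, 208010)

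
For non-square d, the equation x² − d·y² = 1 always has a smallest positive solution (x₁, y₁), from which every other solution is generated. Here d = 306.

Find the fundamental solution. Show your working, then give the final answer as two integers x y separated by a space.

35 2

√306 = [17; 2,34, …], period ℓ=2 (even) → k=1
step 0: (17, 1)  from 17·(1,0) + (0,1)
step 1: (35, 2)  from 2·(17,1) + (1,0)
(x₁, y₁) = (35, 2);  35² − 306·2² = 1 ✓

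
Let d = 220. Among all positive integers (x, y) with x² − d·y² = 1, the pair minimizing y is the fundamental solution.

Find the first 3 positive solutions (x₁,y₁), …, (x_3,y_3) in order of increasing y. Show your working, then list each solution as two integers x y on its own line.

89 6
15841 1068
2819609 190098

√220 = [14; 1,4,1,28, …], period ℓ=4 (even) → k=3
step 0: (14, 1)  from 14·(1,0) + (0,1)
…
step 2: (74, 5)  from 4·(15,1) + (14,1)
step 3: (89, 6)  from 1·(74,5) + (15,1)
fundamental: x₁=89, y₁=6  (since 7921 − 220·36 = 1)
k=2:  x_2 = 89·89+220·6·6 = 15841,  y_2 = 89·6+6·89 = 1068
k=3:  x_3 = 89·15841+220·6·1068 = 2819609,  y_3 = 89·1068+6·15841 = 190098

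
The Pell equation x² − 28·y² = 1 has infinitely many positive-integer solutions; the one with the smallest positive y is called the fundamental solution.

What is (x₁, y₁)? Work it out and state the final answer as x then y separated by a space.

d=28: √d = [5; 3,2,3,10] (ℓ=4, even), read p_3/q_3
k=0  a_k=5  p_k/q_k = 5/1
k=1  a_k=3  p_k/q_k = 16/3
k=2  a_k=2  p_k/q_k = 37/7
k=3  a_k=3  p_k/q_k = 127/24
fundamental: x₁=127, y₁=24  (since 16129 − 28·576 = 1)

127 24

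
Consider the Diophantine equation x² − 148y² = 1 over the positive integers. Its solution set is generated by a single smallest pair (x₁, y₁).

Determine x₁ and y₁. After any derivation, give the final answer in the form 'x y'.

√148 = [12; 6,24, …], period ℓ=2 (even) → k=1
step 0: (12, 1)  from 12·(1,0) + (0,1)
step 1: (73, 6)  from 6·(12,1) + (1,0)
(x₁, y₁) = (73, 6);  73² − 148·6² = 1 ✓

73 6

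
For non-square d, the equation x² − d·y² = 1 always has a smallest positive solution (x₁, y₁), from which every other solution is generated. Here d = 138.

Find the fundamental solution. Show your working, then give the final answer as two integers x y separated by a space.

√138 = [11; 1,2,1,22, …], period ℓ=4 (even) → k=3
step 0: (11, 1)  from 11·(1,0) + (0,1)
…
step 2: (35, 3)  from 2·(12,1) + (11,1)
step 3: (47, 4)  from 1·(35,3) + (12,1)
→ (47, 4).  Check: 47²=2209, 138·4²=2208, difference 1.

47 4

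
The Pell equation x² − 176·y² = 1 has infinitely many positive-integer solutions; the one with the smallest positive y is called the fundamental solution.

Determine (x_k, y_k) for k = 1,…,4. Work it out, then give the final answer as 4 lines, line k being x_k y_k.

[13; 3,1,3,26] for √176; ℓ=4 ⇒ convergent index 3
a_0=13:  p_0=13·1+0=13,  q_0=13·0+1=1
a_1=3:  p_1=3·13+1=40,  q_1=3·1+0=3
a_2=1:  p_2=1·40+13=53,  q_2=1·3+1=4
a_3=3:  p_3=3·53+40=199,  q_3=3·4+3=15
fundamental: x₁=199, y₁=15  (since 39601 − 176·225 = 1)
(199+15√176)^2 = 79201 + 5970√176
(199+15√176)^3 = 31521799 + 2376045√176
(199+15√176)^4 = 12545596801 + 945659940√176

199 15
79201 5970
31521799 2376045
12545596801 945659940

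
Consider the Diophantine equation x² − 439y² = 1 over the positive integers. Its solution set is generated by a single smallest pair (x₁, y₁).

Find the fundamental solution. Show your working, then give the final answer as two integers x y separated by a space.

√439 → a₀=20, period (1,19,1,40); ℓ=4 even so k=3
a_0=20:  p_0=20·1+0=20,  q_0=20·0+1=1
a_1=1:  p_1=1·20+1=21,  q_1=1·1+0=1
a_2=19:  p_2=19·21+20=419,  q_2=19·1+1=20
a_3=1:  p_3=1·419+21=440,  q_3=1·20+1=21
(x₁, y₁) = (440, 21);  440² − 439·21² = 1 ✓

440 21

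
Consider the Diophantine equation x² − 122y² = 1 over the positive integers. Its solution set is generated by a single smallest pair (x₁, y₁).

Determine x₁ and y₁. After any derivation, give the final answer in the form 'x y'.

243 22

d=122: √d = [11; 22] (ℓ=1, odd), read p_1/q_1
i=0: a=11 ⇒ p=11, q=1
i=1: a=22 ⇒ p=243, q=22
fundamental: x₁=243, y₁=22  (since 59049 − 122·484 = 1)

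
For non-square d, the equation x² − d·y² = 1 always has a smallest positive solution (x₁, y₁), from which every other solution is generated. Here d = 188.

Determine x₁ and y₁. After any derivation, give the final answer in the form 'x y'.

4607 336

√188 → a₀=13, period (1,2,2,6,2,2,1,26); ℓ=8 even so k=7
step 0: (13, 1)  from 13·(1,0) + (0,1)
step 1: (14, 1)  from 1·(13,1) + (1,0)
…
step 3: (96, 7)  from 2·(41,3) + (14,1)
step 4: (617, 45)  from 6·(96,7) + (41,3)
step 5: (1330, 97)  from 2·(617,45) + (96,7)
step 6: (3277, 239)  from 2·(1330,97) + (617,45)
step 7: (4607, 336)  from 1·(3277,239) + (1330,97)
fundamental: x₁=4607, y₁=336  (since 21224449 − 188·112896 = 1)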